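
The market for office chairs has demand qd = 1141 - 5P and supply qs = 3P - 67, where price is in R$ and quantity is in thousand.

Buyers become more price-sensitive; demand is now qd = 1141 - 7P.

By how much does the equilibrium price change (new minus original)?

Original equilibrium: 1141 - 5P = 3P - 67 gives 1208 = 8P, so P = 151 and q = 386.
The shock moves the curves to qd = 1141 - 7P and qs = 3P - 67.
Clearing the new market: 1141 - 7P = 3P - 67, so P = 120.8 and q = 295.4.
ΔP = 120.8 − 151 = -30.2.

-30.2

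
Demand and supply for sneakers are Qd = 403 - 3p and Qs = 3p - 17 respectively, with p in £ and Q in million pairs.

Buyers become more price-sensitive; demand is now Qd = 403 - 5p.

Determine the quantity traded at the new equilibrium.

Initially, 403 - 3p = 3p - 17, so 420 = 6p and p = 70, Q = 193.
With the change applied: demand Qd = 403 - 5p, supply Qs = 3p - 17.
Equate the new curves: 403 - 5p = 3p - 17, giving 420 = 8p, p = 52.5, Q = 140.5.

140.5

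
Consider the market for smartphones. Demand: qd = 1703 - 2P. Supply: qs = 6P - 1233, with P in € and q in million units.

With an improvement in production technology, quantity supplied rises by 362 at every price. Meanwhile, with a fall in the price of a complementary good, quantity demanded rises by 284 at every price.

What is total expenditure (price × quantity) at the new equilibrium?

454600.625

Original equilibrium: 1703 - 2P = 6P - 1233 gives 2936 = 8P, so P = 367 and q = 969.
After the shift, demand is qd = 1987 - 2P and supply is qs = 6P - 871.
Equate the new curves: 1987 - 2P = 6P - 871, giving 2858 = 8P, P = 357.25, q = 1272.5.
New expenditure = 357.25 × 1272.5 = 454600.625.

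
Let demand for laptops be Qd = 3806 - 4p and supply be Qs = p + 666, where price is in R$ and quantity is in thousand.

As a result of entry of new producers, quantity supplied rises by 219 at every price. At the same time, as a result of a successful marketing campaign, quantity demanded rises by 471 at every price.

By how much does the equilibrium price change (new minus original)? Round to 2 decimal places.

Solve the original market: 3806 - 4p = p + 666, hence p = 628 and Q = 1294.
After the shift, demand is Qd = 4277 - 4p and supply is Qs = p + 885.
Equate the new curves: 4277 - 4p = p + 885, giving 3392 = 5p, p = 678.4, Q = 1563.4.
Δp = 678.4 − 628 = +50.40.

+50.40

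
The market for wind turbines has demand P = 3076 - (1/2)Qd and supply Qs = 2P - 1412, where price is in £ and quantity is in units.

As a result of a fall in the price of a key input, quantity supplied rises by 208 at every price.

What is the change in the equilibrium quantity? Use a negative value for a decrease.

+104

Initially, 6152 - 2P = 2P - 1412, so 7564 = 4P and P = 1891, Q = 2370.
With the change applied: demand Qd = 6152 - 2P, supply Qs = 2P - 1204.
New equilibrium: 6152 - 2P = 2P - 1204 ⇒ 7356 = 4P ⇒ P = 1839, Q = 2474.
ΔQ = 2474 − 2370 = +104.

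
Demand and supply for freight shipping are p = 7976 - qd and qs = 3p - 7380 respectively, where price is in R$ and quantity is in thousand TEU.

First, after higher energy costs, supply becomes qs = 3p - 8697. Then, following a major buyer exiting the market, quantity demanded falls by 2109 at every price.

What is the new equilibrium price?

Before the shock: 7976 - p = 3p - 7380 ⇒ 15356 = 4p ⇒ p = 3839, q = 4137.
The shock moves the curves to qd = 5867 - p and qs = 3p - 8697.
Equate the new curves: 5867 - p = 3p - 8697, giving 14564 = 4p, p = 3641, q = 2226.

3641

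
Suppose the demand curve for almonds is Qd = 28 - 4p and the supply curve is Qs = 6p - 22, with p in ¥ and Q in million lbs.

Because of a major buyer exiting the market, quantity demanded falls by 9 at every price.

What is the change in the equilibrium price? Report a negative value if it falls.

-0.9

Solve the original market: 28 - 4p = 6p - 22, hence p = 5 and Q = 8.
The new curves are Qd = 19 - 4p (demand) and Qs = 6p - 22 (supply).
New equilibrium: 19 - 4p = 6p - 22 ⇒ 41 = 10p ⇒ p = 4.1, Q = 2.6.
Δp = 4.1 − 5 = -0.9.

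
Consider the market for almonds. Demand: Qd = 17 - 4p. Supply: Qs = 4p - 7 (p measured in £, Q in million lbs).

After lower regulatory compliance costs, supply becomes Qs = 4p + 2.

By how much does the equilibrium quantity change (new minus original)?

+4.5

Before the shock: 17 - 4p = 4p - 7 ⇒ 24 = 8p ⇒ p = 3, Q = 5.
The shock moves the curves to Qd = 17 - 4p and Qs = 4p + 2.
Clearing the new market: 17 - 4p = 4p + 2, so p = 1.875 and Q = 9.5.
ΔQ = 9.5 − 5 = +4.5.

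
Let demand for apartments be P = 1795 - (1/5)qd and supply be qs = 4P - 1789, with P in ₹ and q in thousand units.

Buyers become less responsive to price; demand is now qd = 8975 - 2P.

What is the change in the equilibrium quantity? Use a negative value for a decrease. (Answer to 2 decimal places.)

+2392.00

Initially, 8975 - 5P = 4P - 1789, so 10764 = 9P and P = 1196, q = 2995.
After the shift, demand is qd = 8975 - 2P and supply is qs = 4P - 1789.
New equilibrium: 8975 - 2P = 4P - 1789 ⇒ 10764 = 6P ⇒ P = 1794, q = 5387.
Δq = 5387 − 2995 = +2392.00.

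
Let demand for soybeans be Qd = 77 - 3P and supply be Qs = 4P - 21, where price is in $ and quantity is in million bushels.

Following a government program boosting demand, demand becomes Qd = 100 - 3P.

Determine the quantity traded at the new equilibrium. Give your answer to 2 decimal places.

Before the shock: 77 - 3P = 4P - 21 ⇒ 98 = 7P ⇒ P = 14, Q = 35.
The new curves are Qd = 100 - 3P (demand) and Qs = 4P - 21 (supply).
New equilibrium: 100 - 3P = 4P - 21 ⇒ 121 = 7P ⇒ P = 121/7 ≈ 17.2857, Q = 337/7 ≈ 48.1429.

48.14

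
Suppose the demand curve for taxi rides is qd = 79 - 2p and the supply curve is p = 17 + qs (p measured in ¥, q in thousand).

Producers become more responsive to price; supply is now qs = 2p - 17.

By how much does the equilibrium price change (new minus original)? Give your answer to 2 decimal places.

Before the shock: 79 - 2p = p - 17 ⇒ 96 = 3p ⇒ p = 32, q = 15.
The shock moves the curves to qd = 79 - 2p and qs = 2p - 17.
Clearing the new market: 79 - 2p = 2p - 17, so p = 24 and q = 31.
Δp = 24 − 32 = -8.00.

-8.00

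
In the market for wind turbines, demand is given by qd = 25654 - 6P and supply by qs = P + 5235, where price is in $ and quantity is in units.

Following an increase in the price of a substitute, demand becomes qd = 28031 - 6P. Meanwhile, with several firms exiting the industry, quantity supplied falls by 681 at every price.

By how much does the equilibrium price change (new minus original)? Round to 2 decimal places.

Before the shock: 25654 - 6P = P + 5235 ⇒ 20419 = 7P ⇒ P = 2917, q = 8152.
The shock moves the curves to qd = 28031 - 6P and qs = P + 4554.
New equilibrium: 28031 - 6P = P + 4554 ⇒ 23477 = 7P ⇒ P = 23477/7 ≈ 3353.8571, q = 55355/7 ≈ 7907.8571.
ΔP = 3353.8571 − 2917 = +436.86.

+436.86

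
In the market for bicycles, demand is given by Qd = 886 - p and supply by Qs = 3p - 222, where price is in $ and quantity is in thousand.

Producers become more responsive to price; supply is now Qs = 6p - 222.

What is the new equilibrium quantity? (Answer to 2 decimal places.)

727.71

Original equilibrium: 886 - p = 3p - 222 gives 1108 = 4p, so p = 277 and Q = 609.
After the shift, demand is Qd = 886 - p and supply is Qs = 6p - 222.
Equate the new curves: 886 - p = 6p - 222, giving 1108 = 7p, p = 1108/7 ≈ 158.2857, Q = 5094/7 ≈ 727.7143.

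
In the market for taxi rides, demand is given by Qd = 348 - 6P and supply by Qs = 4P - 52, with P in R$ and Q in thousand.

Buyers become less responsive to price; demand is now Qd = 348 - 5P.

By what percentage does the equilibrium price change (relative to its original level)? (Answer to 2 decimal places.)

Before the shock: 348 - 6P = 4P - 52 ⇒ 400 = 10P ⇒ P = 40, Q = 108.
After the shift, demand is Qd = 348 - 5P and supply is Qs = 4P - 52.
New equilibrium: 348 - 5P = 4P - 52 ⇒ 400 = 9P ⇒ P = 400/9 ≈ 44.4444, Q = 1132/9 ≈ 125.7778.
%ΔP = (44.4444 − 40) / 40 × 100 = +11.11%.

+11.11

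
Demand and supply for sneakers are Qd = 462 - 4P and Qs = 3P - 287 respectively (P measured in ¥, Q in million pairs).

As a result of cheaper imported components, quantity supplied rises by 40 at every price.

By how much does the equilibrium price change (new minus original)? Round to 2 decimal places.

-5.71

Before the shock: 462 - 4P = 3P - 287 ⇒ 749 = 7P ⇒ P = 107, Q = 34.
With the change applied: demand Qd = 462 - 4P, supply Qs = 3P - 247.
New equilibrium: 462 - 4P = 3P - 247 ⇒ 709 = 7P ⇒ P = 709/7 ≈ 101.2857, Q = 398/7 ≈ 56.8571.
ΔP = 101.2857 − 107 = -5.71.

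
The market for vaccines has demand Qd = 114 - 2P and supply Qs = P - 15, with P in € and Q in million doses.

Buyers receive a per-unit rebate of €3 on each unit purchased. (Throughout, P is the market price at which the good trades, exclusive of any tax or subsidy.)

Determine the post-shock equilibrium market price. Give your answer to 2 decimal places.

45.00

Solve the original market: 114 - 2P = P - 15, hence P = 43 and Q = 28.
Since buyers' out-of-pocket price is the market price minus the rebate, the effective demand curve becomes Qd = 120 - 2P.
Equate the new curves: 120 - 2P = P - 15, giving 135 = 3P, P = 45, Q = 30.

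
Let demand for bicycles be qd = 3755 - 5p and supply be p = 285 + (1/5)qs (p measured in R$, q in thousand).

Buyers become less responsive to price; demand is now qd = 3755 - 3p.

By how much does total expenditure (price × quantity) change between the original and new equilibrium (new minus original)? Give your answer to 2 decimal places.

Solve the original market: 3755 - 5p = 5p - 1425, hence p = 518 and q = 1165.
After the shift, demand is qd = 3755 - 3p and supply is qs = 5p - 1425.
Setting them equal: 3755 - 3p = 5p - 1425 → 5180 = 8p, so p = 647.5 and q = 1812.5.
Expenditure moves from 518×1165 = 603470 to 647.5×1812.5 = 1173593.75; change = +570123.75.

+570123.75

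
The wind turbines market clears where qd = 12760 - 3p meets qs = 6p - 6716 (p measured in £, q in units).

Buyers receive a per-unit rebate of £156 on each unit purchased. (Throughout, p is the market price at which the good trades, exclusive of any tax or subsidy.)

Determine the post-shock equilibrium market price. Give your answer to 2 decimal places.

Before the shock: 12760 - 3p = 6p - 6716 ⇒ 19476 = 9p ⇒ p = 2164, q = 6268.
Since buyers' out-of-pocket price is the market price minus the rebate, the effective demand curve becomes qd = 13228 - 3p.
Setting them equal: 13228 - 3p = 6p - 6716 → 19944 = 9p, so p = 2216 and q = 6580.

2216.00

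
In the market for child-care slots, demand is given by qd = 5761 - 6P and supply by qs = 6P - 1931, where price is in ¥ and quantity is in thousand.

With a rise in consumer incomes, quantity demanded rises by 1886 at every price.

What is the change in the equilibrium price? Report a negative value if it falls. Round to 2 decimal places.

+157.17

Solve the original market: 5761 - 6P = 6P - 1931, hence P = 641 and q = 1915.
The shock moves the curves to qd = 7647 - 6P and qs = 6P - 1931.
Equate the new curves: 7647 - 6P = 6P - 1931, giving 9578 = 12P, P = 4789/6 ≈ 798.1667, q = 2858.
ΔP = 798.1667 − 641 = +157.17.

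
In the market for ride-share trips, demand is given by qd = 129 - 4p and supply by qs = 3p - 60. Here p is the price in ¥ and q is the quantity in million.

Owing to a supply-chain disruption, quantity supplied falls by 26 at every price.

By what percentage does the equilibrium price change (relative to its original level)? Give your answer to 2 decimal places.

Solve the original market: 129 - 4p = 3p - 60, hence p = 27 and q = 21.
The new curves are qd = 129 - 4p (demand) and qs = 3p - 86 (supply).
Equate the new curves: 129 - 4p = 3p - 86, giving 215 = 7p, p = 215/7 ≈ 30.7143, q = 43/7 ≈ 6.1429.
%Δp = (30.7143 − 27) / 27 × 100 = +13.76%.

+13.76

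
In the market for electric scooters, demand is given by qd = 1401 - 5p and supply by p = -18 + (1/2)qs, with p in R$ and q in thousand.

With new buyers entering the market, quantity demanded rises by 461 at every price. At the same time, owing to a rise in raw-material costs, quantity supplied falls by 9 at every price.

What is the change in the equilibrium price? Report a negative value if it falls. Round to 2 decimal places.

Initially, 1401 - 5p = 2p + 36, so 1365 = 7p and p = 195, q = 426.
With the change applied: demand qd = 1862 - 5p, supply qs = 2p + 27.
Clearing the new market: 1862 - 5p = 2p + 27, so p = 1835/7 ≈ 262.1429 and q = 3859/7 ≈ 551.2857.
Δp = 262.1429 − 195 = +67.14.

+67.14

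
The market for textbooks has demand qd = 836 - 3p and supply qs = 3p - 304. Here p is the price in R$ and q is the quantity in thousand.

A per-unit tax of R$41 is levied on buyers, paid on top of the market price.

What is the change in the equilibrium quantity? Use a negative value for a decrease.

-61.5

Solve the original market: 836 - 3p = 3p - 304, hence p = 190 and q = 266.
Since buyers pay the price plus the tax, the effective demand curve becomes qd = 713 - 3p.
Equate the new curves: 713 - 3p = 3p - 304, giving 1017 = 6p, p = 169.5, q = 204.5.
Δq = 204.5 − 266 = -61.5.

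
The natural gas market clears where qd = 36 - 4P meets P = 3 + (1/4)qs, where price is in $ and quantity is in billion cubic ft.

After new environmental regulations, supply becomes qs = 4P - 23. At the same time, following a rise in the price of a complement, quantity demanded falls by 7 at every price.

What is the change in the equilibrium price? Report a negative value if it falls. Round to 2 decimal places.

Before the shock: 36 - 4P = 4P - 12 ⇒ 48 = 8P ⇒ P = 6, q = 12.
The new curves are qd = 29 - 4P (demand) and qs = 4P - 23 (supply).
Equate the new curves: 29 - 4P = 4P - 23, giving 52 = 8P, P = 6.5, q = 3.
ΔP = 6.5 − 6 = +0.50.

+0.50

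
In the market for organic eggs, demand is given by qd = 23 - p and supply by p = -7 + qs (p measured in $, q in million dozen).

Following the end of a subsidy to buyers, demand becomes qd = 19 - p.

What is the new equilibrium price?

Original equilibrium: 23 - p = p + 7 gives 16 = 2p, so p = 8 and q = 15.
The shock moves the curves to qd = 19 - p and qs = p + 7.
Setting them equal: 19 - p = p + 7 → 12 = 2p, so p = 6 and q = 13.

6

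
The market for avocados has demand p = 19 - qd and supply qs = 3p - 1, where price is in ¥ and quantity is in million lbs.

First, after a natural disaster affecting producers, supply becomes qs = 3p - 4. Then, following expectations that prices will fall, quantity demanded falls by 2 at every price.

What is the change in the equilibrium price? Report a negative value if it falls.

Original equilibrium: 19 - p = 3p - 1 gives 20 = 4p, so p = 5 and q = 14.
With the change applied: demand qd = 17 - p, supply qs = 3p - 4.
Equate the new curves: 17 - p = 3p - 4, giving 21 = 4p, p = 5.25, q = 11.75.
Δp = 5.25 − 5 = +0.25.

+0.25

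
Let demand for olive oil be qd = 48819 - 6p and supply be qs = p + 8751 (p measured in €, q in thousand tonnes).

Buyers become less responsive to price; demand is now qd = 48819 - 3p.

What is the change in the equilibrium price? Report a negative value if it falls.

+4293

Original equilibrium: 48819 - 6p = p + 8751 gives 40068 = 7p, so p = 5724 and q = 14475.
After the shift, demand is qd = 48819 - 3p and supply is qs = p + 8751.
Setting them equal: 48819 - 3p = p + 8751 → 40068 = 4p, so p = 10017 and q = 18768.
Δp = 10017 − 5724 = +4293.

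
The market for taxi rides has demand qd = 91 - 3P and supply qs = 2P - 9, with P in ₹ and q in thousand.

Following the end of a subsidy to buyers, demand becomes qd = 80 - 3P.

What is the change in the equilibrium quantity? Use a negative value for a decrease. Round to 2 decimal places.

-4.40

Initially, 91 - 3P = 2P - 9, so 100 = 5P and P = 20, q = 31.
With the change applied: demand qd = 80 - 3P, supply qs = 2P - 9.
Clearing the new market: 80 - 3P = 2P - 9, so P = 17.8 and q = 26.6.
Δq = 26.6 − 31 = -4.40.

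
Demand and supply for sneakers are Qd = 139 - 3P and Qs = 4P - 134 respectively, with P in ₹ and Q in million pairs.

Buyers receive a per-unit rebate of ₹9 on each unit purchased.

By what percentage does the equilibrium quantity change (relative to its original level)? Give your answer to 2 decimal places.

Before the shock: 139 - 3P = 4P - 134 ⇒ 273 = 7P ⇒ P = 39, Q = 22.
Since buyers' out-of-pocket price is the market price minus the rebate, the effective demand curve becomes Qd = 166 - 3P.
New equilibrium: 166 - 3P = 4P - 134 ⇒ 300 = 7P ⇒ P = 300/7 ≈ 42.8571, Q = 262/7 ≈ 37.4286.
%ΔQ = (37.4286 − 22) / 22 × 100 = +70.13%.

+70.13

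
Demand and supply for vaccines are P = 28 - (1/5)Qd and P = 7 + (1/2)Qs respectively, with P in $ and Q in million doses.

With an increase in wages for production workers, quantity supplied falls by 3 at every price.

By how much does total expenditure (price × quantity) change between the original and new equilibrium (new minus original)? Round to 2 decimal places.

-35.20

Solve the original market: 140 - 5P = 2P - 14, hence P = 22 and Q = 30.
The shock moves the curves to Qd = 140 - 5P and Qs = 2P - 17.
New equilibrium: 140 - 5P = 2P - 17 ⇒ 157 = 7P ⇒ P = 157/7 ≈ 22.4286, Q = 195/7 ≈ 27.8571.
Expenditure moves from 22×30 = 660 to 22.4286×27.8571 = 624.7959; change = -35.20.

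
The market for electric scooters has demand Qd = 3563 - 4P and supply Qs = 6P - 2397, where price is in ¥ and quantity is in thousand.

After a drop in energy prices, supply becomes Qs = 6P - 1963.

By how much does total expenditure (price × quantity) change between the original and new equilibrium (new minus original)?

+44762.76

Original equilibrium: 3563 - 4P = 6P - 2397 gives 5960 = 10P, so P = 596 and Q = 1179.
The shock moves the curves to Qd = 3563 - 4P and Qs = 6P - 1963.
New equilibrium: 3563 - 4P = 6P - 1963 ⇒ 5526 = 10P ⇒ P = 552.6, Q = 1352.6.
Expenditure moves from 596×1179 = 702684 to 552.6×1352.6 = 747446.76; change = +44762.76.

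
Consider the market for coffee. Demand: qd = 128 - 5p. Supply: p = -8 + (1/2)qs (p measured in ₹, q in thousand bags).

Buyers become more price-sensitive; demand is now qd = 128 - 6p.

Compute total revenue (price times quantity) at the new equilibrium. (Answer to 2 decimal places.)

616.00

Initially, 128 - 5p = 2p + 16, so 112 = 7p and p = 16, q = 48.
The shock moves the curves to qd = 128 - 6p and qs = 2p + 16.
Equate the new curves: 128 - 6p = 2p + 16, giving 112 = 8p, p = 14, q = 44.
New expenditure = 14 × 44 = 616.00.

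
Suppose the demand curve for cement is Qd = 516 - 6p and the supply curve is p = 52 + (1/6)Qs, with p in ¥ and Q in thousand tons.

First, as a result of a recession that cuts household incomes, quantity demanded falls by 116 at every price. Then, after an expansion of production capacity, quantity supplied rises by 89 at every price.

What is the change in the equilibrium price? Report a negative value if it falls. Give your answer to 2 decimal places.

Initially, 516 - 6p = 6p - 312, so 828 = 12p and p = 69, Q = 102.
The shock moves the curves to Qd = 400 - 6p and Qs = 6p - 223.
Clearing the new market: 400 - 6p = 6p - 223, so p = 623/12 ≈ 51.9167 and Q = 88.5.
Δp = 51.9167 − 69 = -17.08.

-17.08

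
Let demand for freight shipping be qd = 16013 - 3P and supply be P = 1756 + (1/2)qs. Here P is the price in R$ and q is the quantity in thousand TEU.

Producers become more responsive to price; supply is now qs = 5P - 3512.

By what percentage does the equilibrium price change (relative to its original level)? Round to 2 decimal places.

-37.50

Original equilibrium: 16013 - 3P = 2P - 3512 gives 19525 = 5P, so P = 3905 and q = 4298.
With the change applied: demand qd = 16013 - 3P, supply qs = 5P - 3512.
Clearing the new market: 16013 - 3P = 5P - 3512, so P = 2440.625 and q = 8691.125.
%ΔP = (2440.625 − 3905) / 3905 × 100 = -37.50%.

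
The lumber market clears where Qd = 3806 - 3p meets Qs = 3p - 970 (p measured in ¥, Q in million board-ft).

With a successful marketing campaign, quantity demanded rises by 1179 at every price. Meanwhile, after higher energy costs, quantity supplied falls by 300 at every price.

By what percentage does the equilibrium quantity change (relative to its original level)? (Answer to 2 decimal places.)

Original equilibrium: 3806 - 3p = 3p - 970 gives 4776 = 6p, so p = 796 and Q = 1418.
The shock moves the curves to Qd = 4985 - 3p and Qs = 3p - 1270.
New equilibrium: 4985 - 3p = 3p - 1270 ⇒ 6255 = 6p ⇒ p = 1042.5, Q = 1857.5.
%ΔQ = (1857.5 − 1418) / 1418 × 100 = +30.99%.

+30.99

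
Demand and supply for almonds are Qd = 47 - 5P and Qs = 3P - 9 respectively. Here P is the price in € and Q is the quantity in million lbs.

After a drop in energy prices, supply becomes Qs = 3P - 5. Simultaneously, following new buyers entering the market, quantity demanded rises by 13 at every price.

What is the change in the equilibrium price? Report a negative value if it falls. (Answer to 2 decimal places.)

Before the shock: 47 - 5P = 3P - 9 ⇒ 56 = 8P ⇒ P = 7, Q = 12.
The shock moves the curves to Qd = 60 - 5P and Qs = 3P - 5.
New equilibrium: 60 - 5P = 3P - 5 ⇒ 65 = 8P ⇒ P = 8.125, Q = 19.375.
ΔP = 8.125 − 7 = +1.13.

+1.13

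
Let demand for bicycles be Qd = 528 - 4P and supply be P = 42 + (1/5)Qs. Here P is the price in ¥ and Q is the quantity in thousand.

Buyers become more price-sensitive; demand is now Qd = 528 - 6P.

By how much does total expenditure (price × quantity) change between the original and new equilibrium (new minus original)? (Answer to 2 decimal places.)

Solve the original market: 528 - 4P = 5P - 210, hence P = 82 and Q = 200.
The shock moves the curves to Qd = 528 - 6P and Qs = 5P - 210.
Clearing the new market: 528 - 6P = 5P - 210, so P = 738/11 ≈ 67.0909 and Q = 1380/11 ≈ 125.4545.
Expenditure moves from 82×200 = 16400 to 67.0909×125.4545 = 8416.8595; change = -7983.14.

-7983.14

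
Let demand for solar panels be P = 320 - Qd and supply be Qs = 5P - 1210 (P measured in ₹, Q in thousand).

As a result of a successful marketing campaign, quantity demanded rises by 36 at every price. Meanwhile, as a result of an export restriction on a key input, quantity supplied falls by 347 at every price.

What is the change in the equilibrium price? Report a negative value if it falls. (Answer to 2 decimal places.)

Before the shock: 320 - P = 5P - 1210 ⇒ 1530 = 6P ⇒ P = 255, Q = 65.
The shock moves the curves to Qd = 356 - P and Qs = 5P - 1557.
Clearing the new market: 356 - P = 5P - 1557, so P = 1913/6 ≈ 318.8333 and Q = 223/6 ≈ 37.1667.
ΔP = 318.8333 − 255 = +63.83.

+63.83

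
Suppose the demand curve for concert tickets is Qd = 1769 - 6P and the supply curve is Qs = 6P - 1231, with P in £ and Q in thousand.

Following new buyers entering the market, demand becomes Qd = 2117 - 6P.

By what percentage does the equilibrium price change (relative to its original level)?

+11.6

Before the shock: 1769 - 6P = 6P - 1231 ⇒ 3000 = 12P ⇒ P = 250, Q = 269.
The shock moves the curves to Qd = 2117 - 6P and Qs = 6P - 1231.
Clearing the new market: 2117 - 6P = 6P - 1231, so P = 279 and Q = 443.
%ΔP = (279 − 250) / 250 × 100 = +11.6%.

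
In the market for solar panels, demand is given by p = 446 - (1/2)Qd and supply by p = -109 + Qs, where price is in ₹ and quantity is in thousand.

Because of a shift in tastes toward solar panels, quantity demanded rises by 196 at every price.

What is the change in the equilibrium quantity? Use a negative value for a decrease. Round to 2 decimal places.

+65.33

Before the shock: 892 - 2p = p + 109 ⇒ 783 = 3p ⇒ p = 261, Q = 370.
With the change applied: demand Qd = 1088 - 2p, supply Qs = p + 109.
Equate the new curves: 1088 - 2p = p + 109, giving 979 = 3p, p = 979/3 ≈ 326.3333, Q = 1306/3 ≈ 435.3333.
ΔQ = 435.3333 − 370 = +65.33.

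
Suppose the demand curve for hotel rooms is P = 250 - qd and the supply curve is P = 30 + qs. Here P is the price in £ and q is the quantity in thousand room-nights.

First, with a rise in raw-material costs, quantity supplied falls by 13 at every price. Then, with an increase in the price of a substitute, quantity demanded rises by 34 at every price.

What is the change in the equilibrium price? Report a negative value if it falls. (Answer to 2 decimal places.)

Solve the original market: 250 - P = P - 30, hence P = 140 and q = 110.
The shock moves the curves to qd = 284 - P and qs = P - 43.
Clearing the new market: 284 - P = P - 43, so P = 163.5 and q = 120.5.
ΔP = 163.5 − 140 = +23.50.

+23.50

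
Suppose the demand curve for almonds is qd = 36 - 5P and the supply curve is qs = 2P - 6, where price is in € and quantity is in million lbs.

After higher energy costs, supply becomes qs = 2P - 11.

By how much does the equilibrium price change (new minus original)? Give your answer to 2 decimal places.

Initially, 36 - 5P = 2P - 6, so 42 = 7P and P = 6, q = 6.
With the change applied: demand qd = 36 - 5P, supply qs = 2P - 11.
Equate the new curves: 36 - 5P = 2P - 11, giving 47 = 7P, P = 47/7 ≈ 6.7143, q = 17/7 ≈ 2.4286.
ΔP = 6.7143 − 6 = +0.71.

+0.71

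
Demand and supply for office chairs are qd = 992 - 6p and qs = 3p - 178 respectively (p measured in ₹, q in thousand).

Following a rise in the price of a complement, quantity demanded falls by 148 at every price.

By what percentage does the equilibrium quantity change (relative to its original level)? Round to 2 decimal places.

-23.27

Original equilibrium: 992 - 6p = 3p - 178 gives 1170 = 9p, so p = 130 and q = 212.
The new curves are qd = 844 - 6p (demand) and qs = 3p - 178 (supply).
Clearing the new market: 844 - 6p = 3p - 178, so p = 1022/9 ≈ 113.5556 and q = 488/3 ≈ 162.6667.
%Δq = (162.6667 − 212) / 212 × 100 = -23.27%.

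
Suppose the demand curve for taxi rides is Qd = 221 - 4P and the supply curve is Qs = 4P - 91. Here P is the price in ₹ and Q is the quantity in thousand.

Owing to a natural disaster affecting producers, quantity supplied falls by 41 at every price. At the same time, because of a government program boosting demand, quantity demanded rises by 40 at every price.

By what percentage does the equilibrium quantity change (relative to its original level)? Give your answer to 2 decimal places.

Initially, 221 - 4P = 4P - 91, so 312 = 8P and P = 39, Q = 65.
The shock moves the curves to Qd = 261 - 4P and Qs = 4P - 132.
Clearing the new market: 261 - 4P = 4P - 132, so P = 49.125 and Q = 64.5.
%ΔQ = (64.5 − 65) / 65 × 100 = -0.77%.

-0.77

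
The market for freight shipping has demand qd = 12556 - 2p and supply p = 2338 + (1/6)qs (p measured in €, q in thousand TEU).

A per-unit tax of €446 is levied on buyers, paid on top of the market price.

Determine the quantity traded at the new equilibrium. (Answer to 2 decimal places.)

5241.00

Initially, 12556 - 2p = 6p - 14028, so 26584 = 8p and p = 3323, q = 5910.
Since buyers pay the price plus the tax, the effective demand curve becomes qd = 11664 - 2p.
New equilibrium: 11664 - 2p = 6p - 14028 ⇒ 25692 = 8p ⇒ p = 3211.5, q = 5241.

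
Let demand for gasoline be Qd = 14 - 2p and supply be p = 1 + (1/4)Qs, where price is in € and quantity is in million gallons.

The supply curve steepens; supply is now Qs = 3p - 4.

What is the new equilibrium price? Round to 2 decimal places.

3.60

Initially, 14 - 2p = 4p - 4, so 18 = 6p and p = 3, Q = 8.
The new curves are Qd = 14 - 2p (demand) and Qs = 3p - 4 (supply).
New equilibrium: 14 - 2p = 3p - 4 ⇒ 18 = 5p ⇒ p = 3.6, Q = 6.8.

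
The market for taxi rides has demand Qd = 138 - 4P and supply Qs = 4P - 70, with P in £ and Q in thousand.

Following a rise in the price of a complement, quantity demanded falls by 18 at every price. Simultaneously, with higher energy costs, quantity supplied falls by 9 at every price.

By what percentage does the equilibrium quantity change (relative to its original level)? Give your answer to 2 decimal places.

-39.71

Solve the original market: 138 - 4P = 4P - 70, hence P = 26 and Q = 34.
After the shift, demand is Qd = 120 - 4P and supply is Qs = 4P - 79.
Clearing the new market: 120 - 4P = 4P - 79, so P = 24.875 and Q = 20.5.
%ΔQ = (20.5 − 34) / 34 × 100 = -39.71%.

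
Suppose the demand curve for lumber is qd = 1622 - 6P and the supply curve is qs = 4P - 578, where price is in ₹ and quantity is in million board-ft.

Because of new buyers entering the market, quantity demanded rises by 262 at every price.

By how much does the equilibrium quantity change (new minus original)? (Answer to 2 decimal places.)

+104.80

Solve the original market: 1622 - 6P = 4P - 578, hence P = 220 and q = 302.
After the shift, demand is qd = 1884 - 6P and supply is qs = 4P - 578.
New equilibrium: 1884 - 6P = 4P - 578 ⇒ 2462 = 10P ⇒ P = 246.2, q = 406.8.
Δq = 406.8 − 302 = +104.80.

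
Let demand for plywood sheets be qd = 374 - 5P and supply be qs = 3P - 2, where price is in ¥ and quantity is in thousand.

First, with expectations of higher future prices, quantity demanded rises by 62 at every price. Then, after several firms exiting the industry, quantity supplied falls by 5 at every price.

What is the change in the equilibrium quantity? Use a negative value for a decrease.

+20.125

Original equilibrium: 374 - 5P = 3P - 2 gives 376 = 8P, so P = 47 and q = 139.
The shock moves the curves to qd = 436 - 5P and qs = 3P - 7.
Setting them equal: 436 - 5P = 3P - 7 → 443 = 8P, so P = 55.375 and q = 159.125.
Δq = 159.125 − 139 = +20.125.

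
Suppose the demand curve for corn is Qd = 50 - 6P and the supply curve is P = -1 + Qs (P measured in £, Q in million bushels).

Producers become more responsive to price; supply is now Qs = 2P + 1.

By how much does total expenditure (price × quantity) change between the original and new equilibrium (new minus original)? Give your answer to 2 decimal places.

Original equilibrium: 50 - 6P = P + 1 gives 49 = 7P, so P = 7 and Q = 8.
The shock moves the curves to Qd = 50 - 6P and Qs = 2P + 1.
Clearing the new market: 50 - 6P = 2P + 1, so P = 6.125 and Q = 13.25.
Expenditure moves from 7×8 = 56 to 6.125×13.25 = 81.15625; change = +25.16.

+25.16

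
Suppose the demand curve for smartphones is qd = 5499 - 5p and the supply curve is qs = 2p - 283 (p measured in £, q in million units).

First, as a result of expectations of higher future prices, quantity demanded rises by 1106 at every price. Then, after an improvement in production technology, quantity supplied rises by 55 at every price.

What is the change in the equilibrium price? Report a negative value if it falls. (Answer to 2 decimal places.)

Before the shock: 5499 - 5p = 2p - 283 ⇒ 5782 = 7p ⇒ p = 826, q = 1369.
The shock moves the curves to qd = 6605 - 5p and qs = 2p - 228.
Equate the new curves: 6605 - 5p = 2p - 228, giving 6833 = 7p, p = 6833/7 ≈ 976.1429, q = 12070/7 ≈ 1724.2857.
Δp = 976.1429 − 826 = +150.14.

+150.14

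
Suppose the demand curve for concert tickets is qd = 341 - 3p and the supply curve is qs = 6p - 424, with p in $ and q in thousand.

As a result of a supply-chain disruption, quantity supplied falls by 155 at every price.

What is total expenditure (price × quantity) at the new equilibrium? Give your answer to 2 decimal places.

3509.63

Initially, 341 - 3p = 6p - 424, so 765 = 9p and p = 85, q = 86.
After the shift, demand is qd = 341 - 3p and supply is qs = 6p - 579.
New equilibrium: 341 - 3p = 6p - 579 ⇒ 920 = 9p ⇒ p = 920/9 ≈ 102.2222, q = 103/3 ≈ 34.3333.
New expenditure = 102.2222 × 34.3333 = 3509.63.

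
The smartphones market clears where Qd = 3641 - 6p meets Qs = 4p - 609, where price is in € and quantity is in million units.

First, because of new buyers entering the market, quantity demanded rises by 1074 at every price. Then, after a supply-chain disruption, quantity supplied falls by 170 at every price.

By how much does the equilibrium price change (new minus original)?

Initially, 3641 - 6p = 4p - 609, so 4250 = 10p and p = 425, Q = 1091.
After the shift, demand is Qd = 4715 - 6p and supply is Qs = 4p - 779.
Clearing the new market: 4715 - 6p = 4p - 779, so p = 549.4 and Q = 1418.6.
Δp = 549.4 − 425 = +124.4.

+124.4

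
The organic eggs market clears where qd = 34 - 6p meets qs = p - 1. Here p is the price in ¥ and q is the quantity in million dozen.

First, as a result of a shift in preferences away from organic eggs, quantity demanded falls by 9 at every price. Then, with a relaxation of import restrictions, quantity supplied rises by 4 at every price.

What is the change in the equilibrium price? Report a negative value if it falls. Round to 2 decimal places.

Before the shock: 34 - 6p = p - 1 ⇒ 35 = 7p ⇒ p = 5, q = 4.
The new curves are qd = 25 - 6p (demand) and qs = p + 3 (supply).
Setting them equal: 25 - 6p = p + 3 → 22 = 7p, so p = 22/7 ≈ 3.1429 and q = 43/7 ≈ 6.1429.
Δp = 3.1429 − 5 = -1.86.

-1.86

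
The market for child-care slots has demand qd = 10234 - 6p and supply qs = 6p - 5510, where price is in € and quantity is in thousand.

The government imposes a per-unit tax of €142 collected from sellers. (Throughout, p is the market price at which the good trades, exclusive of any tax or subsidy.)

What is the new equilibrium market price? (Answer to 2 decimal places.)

1383.00

Original equilibrium: 10234 - 6p = 6p - 5510 gives 15744 = 12p, so p = 1312 and q = 2362.
Since sellers keep the price net of the tax, the effective supply curve becomes qs = 6p - 6362.
Clearing the new market: 10234 - 6p = 6p - 6362, so p = 1383 and q = 1936.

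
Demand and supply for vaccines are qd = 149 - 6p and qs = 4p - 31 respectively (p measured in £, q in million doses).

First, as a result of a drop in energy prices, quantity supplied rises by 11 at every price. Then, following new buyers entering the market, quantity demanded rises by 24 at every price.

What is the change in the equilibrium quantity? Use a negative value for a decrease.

Initially, 149 - 6p = 4p - 31, so 180 = 10p and p = 18, q = 41.
The shock moves the curves to qd = 173 - 6p and qs = 4p - 20.
Setting them equal: 173 - 6p = 4p - 20 → 193 = 10p, so p = 19.3 and q = 57.2.
Δq = 57.2 − 41 = +16.2.

+16.2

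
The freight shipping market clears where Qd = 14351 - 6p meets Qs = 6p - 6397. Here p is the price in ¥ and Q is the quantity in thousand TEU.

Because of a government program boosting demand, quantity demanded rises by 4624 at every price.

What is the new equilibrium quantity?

6289

Solve the original market: 14351 - 6p = 6p - 6397, hence p = 1729 and Q = 3977.
The new curves are Qd = 18975 - 6p (demand) and Qs = 6p - 6397 (supply).
Clearing the new market: 18975 - 6p = 6p - 6397, so p = 6343/3 ≈ 2114.3333 and Q = 6289.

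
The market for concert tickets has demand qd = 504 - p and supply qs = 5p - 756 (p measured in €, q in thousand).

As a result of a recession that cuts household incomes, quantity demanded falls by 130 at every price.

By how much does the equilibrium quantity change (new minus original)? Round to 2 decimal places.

Initially, 504 - p = 5p - 756, so 1260 = 6p and p = 210, q = 294.
After the shift, demand is qd = 374 - p and supply is qs = 5p - 756.
New equilibrium: 374 - p = 5p - 756 ⇒ 1130 = 6p ⇒ p = 565/3 ≈ 188.3333, q = 557/3 ≈ 185.6667.
Δq = 185.6667 − 294 = -108.33.

-108.33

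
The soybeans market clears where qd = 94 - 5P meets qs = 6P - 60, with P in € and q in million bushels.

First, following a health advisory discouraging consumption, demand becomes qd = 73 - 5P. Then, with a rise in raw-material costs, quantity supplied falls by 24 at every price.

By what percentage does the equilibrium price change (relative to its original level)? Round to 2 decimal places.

+1.95

Solve the original market: 94 - 5P = 6P - 60, hence P = 14 and q = 24.
The new curves are qd = 73 - 5P (demand) and qs = 6P - 84 (supply).
Clearing the new market: 73 - 5P = 6P - 84, so P = 157/11 ≈ 14.2727 and q = 18/11 ≈ 1.6364.
%ΔP = (14.2727 − 14) / 14 × 100 = +1.95%.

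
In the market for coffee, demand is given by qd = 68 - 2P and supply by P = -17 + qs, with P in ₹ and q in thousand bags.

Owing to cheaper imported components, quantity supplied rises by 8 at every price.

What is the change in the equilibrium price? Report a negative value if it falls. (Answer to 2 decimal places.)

-2.67

Solve the original market: 68 - 2P = P + 17, hence P = 17 and q = 34.
After the shift, demand is qd = 68 - 2P and supply is qs = P + 25.
New equilibrium: 68 - 2P = P + 25 ⇒ 43 = 3P ⇒ P = 43/3 ≈ 14.3333, q = 118/3 ≈ 39.3333.
ΔP = 14.3333 − 17 = -2.67.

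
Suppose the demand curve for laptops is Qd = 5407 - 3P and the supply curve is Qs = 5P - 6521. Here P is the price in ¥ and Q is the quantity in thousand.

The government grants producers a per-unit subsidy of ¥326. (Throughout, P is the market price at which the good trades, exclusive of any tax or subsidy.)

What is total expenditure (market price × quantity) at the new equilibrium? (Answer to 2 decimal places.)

Initially, 5407 - 3P = 5P - 6521, so 11928 = 8P and P = 1491, Q = 934.
Since sellers receive the price plus the subsidy, the effective supply curve becomes Qs = 5P - 4891.
New equilibrium: 5407 - 3P = 5P - 4891 ⇒ 10298 = 8P ⇒ P = 1287.25, Q = 1545.25.
New expenditure = 1287.25 × 1545.25 = 1989123.06.

1989123.06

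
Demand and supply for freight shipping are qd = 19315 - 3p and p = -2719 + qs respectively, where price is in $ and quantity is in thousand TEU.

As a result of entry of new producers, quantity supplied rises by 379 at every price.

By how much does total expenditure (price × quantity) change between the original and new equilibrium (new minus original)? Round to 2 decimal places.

Before the shock: 19315 - 3p = p + 2719 ⇒ 16596 = 4p ⇒ p = 4149, q = 6868.
After the shift, demand is qd = 19315 - 3p and supply is qs = p + 3098.
Setting them equal: 19315 - 3p = p + 3098 → 16217 = 4p, so p = 4054.25 and q = 7152.25.
Expenditure moves from 4149×6868 = 28495332 to 4054.25×7152.25 = 28997009.5625; change = +501677.56.

+501677.56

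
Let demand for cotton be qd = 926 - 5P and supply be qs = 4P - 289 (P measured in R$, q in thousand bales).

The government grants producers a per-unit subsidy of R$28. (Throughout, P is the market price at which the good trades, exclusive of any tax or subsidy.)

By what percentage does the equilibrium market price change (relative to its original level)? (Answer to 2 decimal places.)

-9.22

Original equilibrium: 926 - 5P = 4P - 289 gives 1215 = 9P, so P = 135 and q = 251.
Since sellers receive the price plus the subsidy, the effective supply curve becomes qs = 4P - 177.
Equate the new curves: 926 - 5P = 4P - 177, giving 1103 = 9P, P = 1103/9 ≈ 122.5556, q = 2819/9 ≈ 313.2222.
%ΔP = (122.5556 − 135) / 135 × 100 = -9.22%.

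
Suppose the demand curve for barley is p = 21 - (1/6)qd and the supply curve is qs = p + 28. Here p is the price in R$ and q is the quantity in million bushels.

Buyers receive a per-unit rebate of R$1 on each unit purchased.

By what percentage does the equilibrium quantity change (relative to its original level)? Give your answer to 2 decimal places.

Solve the original market: 126 - 6p = p + 28, hence p = 14 and q = 42.
Since buyers' out-of-pocket price is the market price minus the rebate, the effective demand curve becomes qd = 132 - 6p.
New equilibrium: 132 - 6p = p + 28 ⇒ 104 = 7p ⇒ p = 104/7 ≈ 14.8571, q = 300/7 ≈ 42.8571.
%Δq = (42.8571 − 42) / 42 × 100 = +2.04%.

+2.04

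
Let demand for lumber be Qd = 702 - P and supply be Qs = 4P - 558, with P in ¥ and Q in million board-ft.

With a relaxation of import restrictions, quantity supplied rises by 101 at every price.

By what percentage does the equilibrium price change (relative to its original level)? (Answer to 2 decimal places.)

-8.02

Original equilibrium: 702 - P = 4P - 558 gives 1260 = 5P, so P = 252 and Q = 450.
The shock moves the curves to Qd = 702 - P and Qs = 4P - 457.
Equate the new curves: 702 - P = 4P - 457, giving 1159 = 5P, P = 231.8, Q = 470.2.
%ΔP = (231.8 − 252) / 252 × 100 = -8.02%.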